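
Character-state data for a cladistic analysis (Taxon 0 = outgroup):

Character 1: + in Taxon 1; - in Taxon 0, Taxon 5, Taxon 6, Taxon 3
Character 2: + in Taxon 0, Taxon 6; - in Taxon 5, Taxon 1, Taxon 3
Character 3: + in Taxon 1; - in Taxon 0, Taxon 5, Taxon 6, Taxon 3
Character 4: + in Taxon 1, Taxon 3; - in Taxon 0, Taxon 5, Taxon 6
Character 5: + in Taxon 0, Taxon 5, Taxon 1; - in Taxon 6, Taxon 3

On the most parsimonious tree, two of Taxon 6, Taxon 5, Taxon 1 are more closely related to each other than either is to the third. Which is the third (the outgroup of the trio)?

Character polarity is set by the outgroup: the derived state is whichever differs from the outgroup's state, so for Character 2, Character 5 the derived state is '-', and for the remaining characters it is '+'.
Character 1 (derived state '+') is unique to Taxon 1 (autapomorphy; uninformative for grouping).
Character 2: derived state '-' in Taxon 1, Taxon 3, and Taxon 5 only — synapomorphy for {Taxon 1, Taxon 3, Taxon 5}.
Character 3: derived state '+' in Taxon 1 only — an autapomorphy, so it tells us nothing about relationships among taxa.
Character 4 (derived state '+') is shared by Taxon 1 and Taxon 3 — a synapomorphy uniting that clade.
Character 5 groups Taxon 3 and Taxon 6, which is incompatible with the clades supported by the remaining characters; treating it as convergent (homoplasy) costs fewer steps than any alternative tree.
Most parsimonious ingroup topology: ((Taxon 5,(Taxon 1,Taxon 3)),Taxon 6).
Taxon 5 and Taxon 1 share a more recent common ancestor with each other than either does with Taxon 6, so Taxon 6 is the least closely related of the three.

Taxon 6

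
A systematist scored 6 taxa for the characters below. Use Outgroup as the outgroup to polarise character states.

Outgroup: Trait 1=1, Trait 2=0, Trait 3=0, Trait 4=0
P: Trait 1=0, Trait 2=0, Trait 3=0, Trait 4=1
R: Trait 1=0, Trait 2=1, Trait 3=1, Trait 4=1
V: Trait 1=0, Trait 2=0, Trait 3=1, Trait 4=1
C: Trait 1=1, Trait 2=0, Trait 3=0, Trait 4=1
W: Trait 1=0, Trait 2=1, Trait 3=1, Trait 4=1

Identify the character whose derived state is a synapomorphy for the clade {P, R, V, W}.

Trait 1

Character polarity is set by the outgroup: the derived state is whichever differs from the outgroup's state, so for Trait 1 the derived state is '0', and for the remaining characters it is '1'.
Only P, R, V, and W show the derived state '0' for Trait 1, supporting them as a clade.
Trait 2: derived state '1' in R and W only — synapomorphy for {R, W}.
Trait 3 (derived state '1') is shared by R, V, and W — a synapomorphy uniting that clade.
All ingroup taxa share the derived state '1' for Trait 4; it defines the ingroup but does not resolve relationships within it.
Most parsimonious ingroup topology: ((P,((R,W),V)),C).
The clade {P, R, V, W} is supported by Trait 1: its derived state '0' occurs in exactly those taxa and in no other taxon (including the outgroup).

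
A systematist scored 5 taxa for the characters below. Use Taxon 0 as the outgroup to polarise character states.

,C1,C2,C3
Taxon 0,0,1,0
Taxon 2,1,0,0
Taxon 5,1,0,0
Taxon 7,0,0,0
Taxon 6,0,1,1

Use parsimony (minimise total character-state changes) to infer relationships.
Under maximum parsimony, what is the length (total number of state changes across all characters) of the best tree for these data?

Character polarity is set by the outgroup: the derived state is whichever differs from the outgroup's state, so for C2 the derived state is '0', and for the remaining characters it is '1'.
Only Taxon 2 and Taxon 5 show the derived state '1' for C1, supporting them as a clade.
C2 (derived state '0') is shared by Taxon 2, Taxon 5, and Taxon 7 — a synapomorphy uniting that clade.
C3: derived state '1' in Taxon 6 only — an autapomorphy, so it tells us nothing about relationships among taxa.
Most parsimonious ingroup topology: (((Taxon 2,Taxon 5),Taxon 7),Taxon 6).
Changes per character on this tree: C1: 1; C2: 1; C3: 1.
Total = 3.

3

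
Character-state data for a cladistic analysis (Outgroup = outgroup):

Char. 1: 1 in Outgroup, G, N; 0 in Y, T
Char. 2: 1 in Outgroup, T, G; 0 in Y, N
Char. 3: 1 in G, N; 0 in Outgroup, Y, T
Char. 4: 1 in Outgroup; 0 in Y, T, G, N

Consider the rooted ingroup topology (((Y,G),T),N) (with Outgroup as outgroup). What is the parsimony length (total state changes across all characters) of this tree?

Map each character onto (((Y,G),T),N) (rooted by Outgroup) and count the minimum state changes it requires (Fitch parsimony):
Char. 1: 2; Char. 2: 2; Char. 3: 2; Char. 4: 1.
Total tree length = 7.

7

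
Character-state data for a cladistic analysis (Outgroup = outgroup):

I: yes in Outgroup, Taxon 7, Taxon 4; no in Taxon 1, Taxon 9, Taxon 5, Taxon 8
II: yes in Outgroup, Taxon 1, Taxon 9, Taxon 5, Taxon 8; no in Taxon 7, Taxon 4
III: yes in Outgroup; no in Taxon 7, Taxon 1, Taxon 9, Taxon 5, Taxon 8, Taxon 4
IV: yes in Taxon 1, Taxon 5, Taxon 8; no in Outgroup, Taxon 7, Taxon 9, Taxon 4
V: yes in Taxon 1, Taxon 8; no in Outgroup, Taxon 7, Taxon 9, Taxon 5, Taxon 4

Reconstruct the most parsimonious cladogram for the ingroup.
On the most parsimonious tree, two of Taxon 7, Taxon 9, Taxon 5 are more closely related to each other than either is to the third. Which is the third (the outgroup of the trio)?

Character polarity is set by the outgroup: the derived state is whichever differs from the outgroup's state, so for I, II, III the derived state is 'no', and for the remaining characters it is 'yes'.
Only Taxon 1, Taxon 5, Taxon 8, and Taxon 9 show the derived state 'no' for I, supporting them as a clade.
Only Taxon 4 and Taxon 7 show the derived state 'no' for II, supporting them as a clade.
All ingroup taxa share the derived state 'no' for III; it defines the ingroup but does not resolve relationships within it.
IV: derived state 'yes' in Taxon 1, Taxon 5, and Taxon 8 only — synapomorphy for {Taxon 1, Taxon 5, Taxon 8}.
V (derived state 'yes') is shared by Taxon 1 and Taxon 8 — a synapomorphy uniting that clade.
Most parsimonious ingroup topology: ((Taxon 7,Taxon 4),(((Taxon 1,Taxon 8),Taxon 5),Taxon 9)).
Taxon 9 and Taxon 5 share a more recent common ancestor with each other than either does with Taxon 7, so Taxon 7 is the least closely related of the three.

Taxon 7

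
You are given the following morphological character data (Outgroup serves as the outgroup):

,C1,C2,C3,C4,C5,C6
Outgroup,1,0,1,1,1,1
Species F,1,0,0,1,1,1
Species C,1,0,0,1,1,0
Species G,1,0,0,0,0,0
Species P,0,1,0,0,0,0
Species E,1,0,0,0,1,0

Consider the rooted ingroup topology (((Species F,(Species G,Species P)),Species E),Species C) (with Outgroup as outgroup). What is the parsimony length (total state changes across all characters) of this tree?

8

Map each character onto (((Species F,(Species G,Species P)),Species E),Species C) (rooted by Outgroup) and count the minimum state changes it requires (Fitch parsimony):
C1: 1; C2: 1; C3: 1; C4: 2; C5: 1; C6: 2.
Total tree length = 8.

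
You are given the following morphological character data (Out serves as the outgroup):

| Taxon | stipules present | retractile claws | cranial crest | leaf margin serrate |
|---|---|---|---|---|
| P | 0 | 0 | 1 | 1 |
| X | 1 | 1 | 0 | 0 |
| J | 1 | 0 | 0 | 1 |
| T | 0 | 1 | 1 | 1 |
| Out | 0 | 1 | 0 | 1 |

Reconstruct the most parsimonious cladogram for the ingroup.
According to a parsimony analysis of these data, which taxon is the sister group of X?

Character polarity is set by the outgroup: the derived state is whichever differs from the outgroup's state, so for retractile claws, leaf margin serrate the derived state is '0', and for the remaining characters it is '1'.
stipules present (derived state '1') is shared by J and X — a synapomorphy uniting that clade.
retractile claws groups J and P, which is incompatible with the clades supported by the remaining characters; treating it as convergent (homoplasy) costs fewer steps than any alternative tree.
cranial crest (derived state '1') is shared by P and T — a synapomorphy uniting that clade.
leaf margin serrate (derived state '0') is unique to X (autapomorphy; uninformative for grouping).
Most parsimonious ingroup topology: ((T,P),(J,X)).
X and J form a cherry on this tree, so they are sister taxa.

J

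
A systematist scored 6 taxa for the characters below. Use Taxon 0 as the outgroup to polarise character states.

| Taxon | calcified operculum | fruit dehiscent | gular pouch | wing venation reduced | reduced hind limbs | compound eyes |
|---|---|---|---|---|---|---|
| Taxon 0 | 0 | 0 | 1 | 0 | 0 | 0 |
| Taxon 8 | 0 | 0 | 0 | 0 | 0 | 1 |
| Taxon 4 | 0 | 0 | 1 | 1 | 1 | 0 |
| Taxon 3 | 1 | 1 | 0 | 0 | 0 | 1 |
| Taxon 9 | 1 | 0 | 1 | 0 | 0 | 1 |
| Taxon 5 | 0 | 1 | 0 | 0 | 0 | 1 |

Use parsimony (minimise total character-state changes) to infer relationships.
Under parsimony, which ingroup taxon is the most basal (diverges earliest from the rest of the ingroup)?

Taxon 4

Character polarity is set by the outgroup: the derived state is whichever differs from the outgroup's state, so for gular pouch the derived state is '0', and for the remaining characters it is '1'.
calcified operculum (state '1') occurs in Taxon 3 and Taxon 9 but conflicts with the nesting implied by the other characters — most parsimoniously interpreted as homoplasy.
fruit dehiscent (derived state '1') is shared by Taxon 3 and Taxon 5 — a synapomorphy uniting that clade.
Only Taxon 3, Taxon 5, and Taxon 8 show the derived state '0' for gular pouch, supporting them as a clade.
wing venation reduced: derived state '1' in Taxon 4 only — an autapomorphy, so it tells us nothing about relationships among taxa.
reduced hind limbs (derived state '1') is unique to Taxon 4 (autapomorphy; uninformative for grouping).
compound eyes: derived state '1' in Taxon 3, Taxon 5, Taxon 8, and Taxon 9 only — synapomorphy for {Taxon 3, Taxon 5, Taxon 8, Taxon 9}.
Most parsimonious ingroup topology: (((Taxon 8,(Taxon 3,Taxon 5)),Taxon 9),Taxon 4).
Taxon 4 is sister to the clade containing all other ingroup taxa, so it is the earliest-diverging (most basal) ingroup lineage.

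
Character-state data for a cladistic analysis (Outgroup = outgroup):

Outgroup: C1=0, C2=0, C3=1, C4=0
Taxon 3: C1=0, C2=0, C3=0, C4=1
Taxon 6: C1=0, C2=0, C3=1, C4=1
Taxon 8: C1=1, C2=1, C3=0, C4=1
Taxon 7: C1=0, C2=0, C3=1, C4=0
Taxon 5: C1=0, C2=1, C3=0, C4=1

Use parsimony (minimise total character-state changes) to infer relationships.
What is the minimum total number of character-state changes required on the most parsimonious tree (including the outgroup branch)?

4

Character polarity is set by the outgroup: the derived state is whichever differs from the outgroup's state, so for C3 the derived state is '0', and for the remaining characters it is '1'.
C1 (derived state '1') is unique to Taxon 8 (autapomorphy; uninformative for grouping).
C2: derived state '1' in Taxon 5 and Taxon 8 only — synapomorphy for {Taxon 5, Taxon 8}.
C3 (derived state '0') is shared by Taxon 3, Taxon 5, and Taxon 8 — a synapomorphy uniting that clade.
Only Taxon 3, Taxon 5, Taxon 6, and Taxon 8 show the derived state '1' for C4, supporting them as a clade.
Most parsimonious ingroup topology: (((Taxon 3,(Taxon 8,Taxon 5)),Taxon 6),Taxon 7).
Changes per character on this tree: C1: 1; C2: 1; C3: 1; C4: 1.
Total = 4.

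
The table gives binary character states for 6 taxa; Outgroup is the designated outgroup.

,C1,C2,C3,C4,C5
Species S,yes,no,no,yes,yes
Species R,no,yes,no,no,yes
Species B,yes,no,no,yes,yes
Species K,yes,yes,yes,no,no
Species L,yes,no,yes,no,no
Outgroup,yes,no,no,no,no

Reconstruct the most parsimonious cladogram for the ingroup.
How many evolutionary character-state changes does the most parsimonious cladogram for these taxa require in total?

Character polarity is set by the outgroup: the derived state is whichever differs from the outgroup's state, so for C1 the derived state is 'no', and for the remaining characters it is 'yes'.
C1: derived state 'no' in Species R only — an autapomorphy, so it tells us nothing about relationships among taxa.
C2 (state 'yes') occurs in Species K and Species R but conflicts with the nesting implied by the other characters — most parsimoniously interpreted as homoplasy.
C3: derived state 'yes' in Species K and Species L only — synapomorphy for {Species K, Species L}.
C4: derived state 'yes' in Species B and Species S only — synapomorphy for {Species B, Species S}.
C5: derived state 'yes' in Species B, Species R, and Species S only — synapomorphy for {Species B, Species R, Species S}.
Most parsimonious ingroup topology: (((Species B,Species S),Species R),(Species K,Species L)).
Changes per character on this tree: C1: 1; C2: 2; C3: 1; C4: 1; C5: 1.
Total = 6.

6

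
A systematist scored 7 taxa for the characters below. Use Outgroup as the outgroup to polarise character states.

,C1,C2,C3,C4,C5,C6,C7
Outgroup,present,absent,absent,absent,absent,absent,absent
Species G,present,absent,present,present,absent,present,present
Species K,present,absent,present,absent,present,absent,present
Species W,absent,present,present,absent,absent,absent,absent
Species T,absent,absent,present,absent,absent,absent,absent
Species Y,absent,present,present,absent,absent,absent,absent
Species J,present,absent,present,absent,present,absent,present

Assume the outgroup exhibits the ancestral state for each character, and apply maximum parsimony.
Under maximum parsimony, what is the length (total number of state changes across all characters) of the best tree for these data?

7

Character polarity is set by the outgroup: the derived state is whichever differs from the outgroup's state, so for C1 the derived state is 'absent', and for the remaining characters it is 'present'.
C1: derived state 'absent' in Species T, Species W, and Species Y only — synapomorphy for {Species T, Species W, Species Y}.
C2: derived state 'present' in Species W and Species Y only — synapomorphy for {Species W, Species Y}.
C3 (derived state 'present') is shared by all ingroup taxa — unites the whole ingroup.
C4: derived state 'present' in Species G only — an autapomorphy, so it tells us nothing about relationships among taxa.
C5: derived state 'present' in Species J and Species K only — synapomorphy for {Species J, Species K}.
C6 (derived state 'present') is unique to Species G (autapomorphy; uninformative for grouping).
Only Species G, Species J, and Species K show the derived state 'present' for C7, supporting them as a clade.
Most parsimonious ingroup topology: ((Species G,(Species K,Species J)),((Species W,Species Y),Species T)).
Changes per character on this tree: C1: 1; C2: 1; C3: 1; C4: 1; C5: 1; C6: 1; C7: 1.
Total = 7.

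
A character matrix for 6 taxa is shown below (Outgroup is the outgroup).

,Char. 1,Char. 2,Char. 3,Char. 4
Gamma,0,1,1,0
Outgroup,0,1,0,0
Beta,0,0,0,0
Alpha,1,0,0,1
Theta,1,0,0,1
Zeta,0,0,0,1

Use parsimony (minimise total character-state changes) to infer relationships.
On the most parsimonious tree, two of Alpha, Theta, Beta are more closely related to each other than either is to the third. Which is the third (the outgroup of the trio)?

Character polarity is set by the outgroup: the derived state is whichever differs from the outgroup's state, so for Char. 2 the derived state is '0', and for the remaining characters it is '1'.
Only Alpha and Theta show the derived state '1' for Char. 1, supporting them as a clade.
Only Alpha, Beta, Theta, and Zeta show the derived state '0' for Char. 2, supporting them as a clade.
Char. 3 (derived state '1') is unique to Gamma (autapomorphy; uninformative for grouping).
Char. 4: derived state '1' in Alpha, Theta, and Zeta only — synapomorphy for {Alpha, Theta, Zeta}.
Most parsimonious ingroup topology: (Gamma,(((Theta,Alpha),Zeta),Beta)).
Alpha and Theta share a more recent common ancestor with each other than either does with Beta, so Beta is the least closely related of the three.

Beta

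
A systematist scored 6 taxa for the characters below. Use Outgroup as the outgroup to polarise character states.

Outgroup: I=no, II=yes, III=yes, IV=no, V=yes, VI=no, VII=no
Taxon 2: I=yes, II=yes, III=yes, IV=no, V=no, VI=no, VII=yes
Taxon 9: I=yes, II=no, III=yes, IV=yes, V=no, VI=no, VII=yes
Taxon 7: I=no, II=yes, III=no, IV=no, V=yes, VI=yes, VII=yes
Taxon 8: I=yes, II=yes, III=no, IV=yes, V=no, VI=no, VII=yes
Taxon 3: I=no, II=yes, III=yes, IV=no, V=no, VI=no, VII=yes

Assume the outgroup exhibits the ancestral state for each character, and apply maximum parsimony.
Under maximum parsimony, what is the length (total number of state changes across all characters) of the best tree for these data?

8

Character polarity is set by the outgroup: the derived state is whichever differs from the outgroup's state, so for II, III, V the derived state is 'no', and for the remaining characters it is 'yes'.
I (derived state 'yes') is shared by Taxon 2, Taxon 8, and Taxon 9 — a synapomorphy uniting that clade.
II: derived state 'no' in Taxon 9 only — an autapomorphy, so it tells us nothing about relationships among taxa.
III groups Taxon 7 and Taxon 8, which is incompatible with the clades supported by the remaining characters; treating it as convergent (homoplasy) costs fewer steps than any alternative tree.
IV (derived state 'yes') is shared by Taxon 8 and Taxon 9 — a synapomorphy uniting that clade.
V (derived state 'no') is shared by Taxon 2, Taxon 3, Taxon 8, and Taxon 9 — a synapomorphy uniting that clade.
VI (derived state 'yes') is unique to Taxon 7 (autapomorphy; uninformative for grouping).
VII (derived state 'yes') is shared by all ingroup taxa — unites the whole ingroup.
Most parsimonious ingroup topology: (((Taxon 2,(Taxon 9,Taxon 8)),Taxon 3),Taxon 7).
Changes per character on this tree: I: 1; II: 1; III: 2; IV: 1; V: 1; VI: 1; VII: 1.
Total = 8.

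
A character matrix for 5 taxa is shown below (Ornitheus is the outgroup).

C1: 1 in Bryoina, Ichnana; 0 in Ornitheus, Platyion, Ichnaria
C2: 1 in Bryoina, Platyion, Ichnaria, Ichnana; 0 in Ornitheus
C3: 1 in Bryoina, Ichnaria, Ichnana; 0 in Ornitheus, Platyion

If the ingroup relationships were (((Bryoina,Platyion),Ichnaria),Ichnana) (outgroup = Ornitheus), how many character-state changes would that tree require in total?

5

Map each character onto (((Bryoina,Platyion),Ichnaria),Ichnana) (rooted by Ornitheus) and count the minimum state changes it requires (Fitch parsimony):
C1: 2; C2: 1; C3: 2.
Total tree length = 5.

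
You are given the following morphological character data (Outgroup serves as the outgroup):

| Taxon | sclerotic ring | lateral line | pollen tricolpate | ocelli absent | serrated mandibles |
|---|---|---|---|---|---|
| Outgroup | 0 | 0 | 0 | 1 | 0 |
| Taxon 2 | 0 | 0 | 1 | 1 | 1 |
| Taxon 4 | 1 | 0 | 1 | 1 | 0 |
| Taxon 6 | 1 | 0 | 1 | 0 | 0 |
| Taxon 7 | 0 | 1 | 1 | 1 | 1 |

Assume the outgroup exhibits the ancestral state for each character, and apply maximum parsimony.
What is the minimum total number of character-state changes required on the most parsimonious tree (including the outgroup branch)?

Character polarity is set by the outgroup: the derived state is whichever differs from the outgroup's state, so for ocelli absent the derived state is '0', and for the remaining characters it is '1'.
sclerotic ring (derived state '1') is shared by Taxon 4 and Taxon 6 — a synapomorphy uniting that clade.
lateral line (derived state '1') is unique to Taxon 7 (autapomorphy; uninformative for grouping).
All ingroup taxa share the derived state '1' for pollen tricolpate; it defines the ingroup but does not resolve relationships within it.
ocelli absent: derived state '0' in Taxon 6 only — an autapomorphy, so it tells us nothing about relationships among taxa.
serrated mandibles (derived state '1') is shared by Taxon 2 and Taxon 7 — a synapomorphy uniting that clade.
Most parsimonious ingroup topology: ((Taxon 2,Taxon 7),(Taxon 4,Taxon 6)).
Changes per character on this tree: sclerotic ring: 1; lateral line: 1; pollen tricolpate: 1; ocelli absent: 1; serrated mandibles: 1.
Total = 5.

5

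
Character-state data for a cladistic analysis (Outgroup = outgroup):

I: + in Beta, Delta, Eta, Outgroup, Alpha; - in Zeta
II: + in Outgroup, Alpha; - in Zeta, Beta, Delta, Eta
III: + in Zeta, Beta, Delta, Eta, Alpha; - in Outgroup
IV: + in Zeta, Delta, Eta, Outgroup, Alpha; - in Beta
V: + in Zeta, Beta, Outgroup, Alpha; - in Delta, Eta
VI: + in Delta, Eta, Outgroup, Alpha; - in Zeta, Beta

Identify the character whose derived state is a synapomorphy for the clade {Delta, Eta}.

V

Character polarity is set by the outgroup: the derived state is whichever differs from the outgroup's state, so for I, II, IV, V, VI the derived state is '-', and for the remaining characters it is '+'.
I: derived state '-' in Zeta only — an autapomorphy, so it tells us nothing about relationships among taxa.
II (derived state '-') is shared by Beta, Delta, Eta, and Zeta — a synapomorphy uniting that clade.
III (derived state '+') is shared by all ingroup taxa — unites the whole ingroup.
IV (derived state '-') is unique to Beta (autapomorphy; uninformative for grouping).
Only Delta and Eta show the derived state '-' for V, supporting them as a clade.
VI: derived state '-' in Beta and Zeta only — synapomorphy for {Beta, Zeta}.
Most parsimonious ingroup topology: (Alpha,((Delta,Eta),(Zeta,Beta))).
The clade {Delta, Eta} is supported by V: its derived state '-' occurs in exactly those taxa and in no other taxon (including the outgroup).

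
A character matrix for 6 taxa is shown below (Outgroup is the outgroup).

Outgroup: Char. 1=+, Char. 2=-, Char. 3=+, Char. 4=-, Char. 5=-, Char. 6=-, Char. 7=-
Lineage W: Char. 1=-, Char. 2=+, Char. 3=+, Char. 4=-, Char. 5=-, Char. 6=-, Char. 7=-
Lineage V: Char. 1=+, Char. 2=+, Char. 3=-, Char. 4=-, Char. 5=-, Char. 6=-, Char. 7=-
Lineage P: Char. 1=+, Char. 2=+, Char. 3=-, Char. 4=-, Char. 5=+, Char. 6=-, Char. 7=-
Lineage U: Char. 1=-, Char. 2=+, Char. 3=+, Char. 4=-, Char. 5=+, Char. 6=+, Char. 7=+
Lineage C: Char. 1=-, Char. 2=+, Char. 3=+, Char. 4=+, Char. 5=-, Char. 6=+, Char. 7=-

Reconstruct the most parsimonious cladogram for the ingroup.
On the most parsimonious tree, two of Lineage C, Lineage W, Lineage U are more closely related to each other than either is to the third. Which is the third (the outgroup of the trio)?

Lineage W

Character polarity is set by the outgroup: the derived state is whichever differs from the outgroup's state, so for Char. 1, Char. 3 the derived state is '-', and for the remaining characters it is '+'.
Char. 1 (derived state '-') is shared by Lineage C, Lineage U, and Lineage W — a synapomorphy uniting that clade.
All ingroup taxa share the derived state '+' for Char. 2; it defines the ingroup but does not resolve relationships within it.
Char. 3 (derived state '-') is shared by Lineage P and Lineage V — a synapomorphy uniting that clade.
Char. 4: derived state '+' in Lineage C only — an autapomorphy, so it tells us nothing about relationships among taxa.
Char. 5 (state '+') occurs in Lineage P and Lineage U but conflicts with the nesting implied by the other characters — most parsimoniously interpreted as homoplasy.
Char. 6 (derived state '+') is shared by Lineage C and Lineage U — a synapomorphy uniting that clade.
Char. 7: derived state '+' in Lineage U only — an autapomorphy, so it tells us nothing about relationships among taxa.
Most parsimonious ingroup topology: ((Lineage W,(Lineage U,Lineage C)),(Lineage V,Lineage P)).
Lineage C and Lineage U share a more recent common ancestor with each other than either does with Lineage W, so Lineage W is the least closely related of the three.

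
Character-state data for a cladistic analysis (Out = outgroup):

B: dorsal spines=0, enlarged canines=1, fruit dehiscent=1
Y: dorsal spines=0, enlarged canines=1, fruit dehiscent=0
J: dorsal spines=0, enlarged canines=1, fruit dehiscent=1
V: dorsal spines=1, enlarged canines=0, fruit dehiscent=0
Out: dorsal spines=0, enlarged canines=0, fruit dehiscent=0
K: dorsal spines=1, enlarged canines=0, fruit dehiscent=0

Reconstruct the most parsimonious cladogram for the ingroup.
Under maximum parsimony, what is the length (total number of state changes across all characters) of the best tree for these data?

The outgroup has state '0' for every character, so '1' is the derived state throughout.
dorsal spines: derived state '1' in K and V only — synapomorphy for {K, V}.
enlarged canines (derived state '1') is shared by B, J, and Y — a synapomorphy uniting that clade.
fruit dehiscent: derived state '1' in B and J only — synapomorphy for {B, J}.
Most parsimonious ingroup topology: ((V,K),(Y,(J,B))).
Changes per character on this tree: dorsal spines: 1; enlarged canines: 1; fruit dehiscent: 1.
Total = 3.

3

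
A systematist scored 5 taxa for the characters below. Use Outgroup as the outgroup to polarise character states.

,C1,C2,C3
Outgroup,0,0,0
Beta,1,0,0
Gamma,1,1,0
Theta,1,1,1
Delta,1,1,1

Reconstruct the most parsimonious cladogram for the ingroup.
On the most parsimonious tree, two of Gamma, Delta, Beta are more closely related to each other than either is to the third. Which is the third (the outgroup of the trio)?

Beta

The outgroup has state '0' for every character, so '1' is the derived state throughout.
All ingroup taxa share the derived state '1' for C1; it defines the ingroup but does not resolve relationships within it.
C2: derived state '1' in Delta, Gamma, and Theta only — synapomorphy for {Delta, Gamma, Theta}.
Only Delta and Theta show the derived state '1' for C3, supporting them as a clade.
Most parsimonious ingroup topology: (Beta,(Gamma,(Theta,Delta))).
Delta and Gamma share a more recent common ancestor with each other than either does with Beta, so Beta is the least closely related of the three.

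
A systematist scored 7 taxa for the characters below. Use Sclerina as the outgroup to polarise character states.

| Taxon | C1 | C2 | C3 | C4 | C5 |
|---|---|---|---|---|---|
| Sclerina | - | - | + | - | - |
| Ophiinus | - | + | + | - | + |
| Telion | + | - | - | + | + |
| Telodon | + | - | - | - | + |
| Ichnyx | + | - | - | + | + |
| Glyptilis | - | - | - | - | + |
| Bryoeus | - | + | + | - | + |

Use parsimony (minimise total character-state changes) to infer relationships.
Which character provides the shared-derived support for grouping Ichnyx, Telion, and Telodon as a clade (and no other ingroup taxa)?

Character polarity is set by the outgroup: the derived state is whichever differs from the outgroup's state, so for C3 the derived state is '-', and for the remaining characters it is '+'.
Only Ichnyx, Telion, and Telodon show the derived state '+' for C1, supporting them as a clade.
C2: derived state '+' in Bryoeus and Ophiinus only — synapomorphy for {Bryoeus, Ophiinus}.
C3 (derived state '-') is shared by Glyptilis, Ichnyx, Telion, and Telodon — a synapomorphy uniting that clade.
C4: derived state '+' in Ichnyx and Telion only — synapomorphy for {Ichnyx, Telion}.
All ingroup taxa share the derived state '+' for C5; it defines the ingroup but does not resolve relationships within it.
Most parsimonious ingroup topology: ((Ophiinus,Bryoeus),(((Telion,Ichnyx),Telodon),Glyptilis)).
The clade {Ichnyx, Telion, Telodon} is supported by C1: its derived state '+' occurs in exactly those taxa and in no other taxon (including the outgroup).

C1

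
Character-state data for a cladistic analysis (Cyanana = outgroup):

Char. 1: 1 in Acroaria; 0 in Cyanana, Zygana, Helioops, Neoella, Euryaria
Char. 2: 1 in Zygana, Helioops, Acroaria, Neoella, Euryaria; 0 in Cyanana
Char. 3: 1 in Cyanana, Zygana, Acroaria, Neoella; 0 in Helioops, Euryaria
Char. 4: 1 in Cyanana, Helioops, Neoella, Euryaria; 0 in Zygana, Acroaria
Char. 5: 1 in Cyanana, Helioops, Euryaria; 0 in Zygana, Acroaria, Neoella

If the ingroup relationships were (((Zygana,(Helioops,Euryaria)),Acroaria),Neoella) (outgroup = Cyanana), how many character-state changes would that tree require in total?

7

Map each character onto (((Zygana,(Helioops,Euryaria)),Acroaria),Neoella) (rooted by Cyanana) and count the minimum state changes it requires (Fitch parsimony):
Char. 1: 1; Char. 2: 1; Char. 3: 1; Char. 4: 2; Char. 5: 2.
Total tree length = 7.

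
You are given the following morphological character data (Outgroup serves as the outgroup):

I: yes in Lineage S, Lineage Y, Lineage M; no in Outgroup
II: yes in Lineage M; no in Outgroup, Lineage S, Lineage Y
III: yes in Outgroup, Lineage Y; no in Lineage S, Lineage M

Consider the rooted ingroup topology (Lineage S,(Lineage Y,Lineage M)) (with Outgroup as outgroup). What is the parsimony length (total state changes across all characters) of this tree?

4

Map each character onto (Lineage S,(Lineage Y,Lineage M)) (rooted by Outgroup) and count the minimum state changes it requires (Fitch parsimony):
I: 1; II: 1; III: 2.
Total tree length = 4.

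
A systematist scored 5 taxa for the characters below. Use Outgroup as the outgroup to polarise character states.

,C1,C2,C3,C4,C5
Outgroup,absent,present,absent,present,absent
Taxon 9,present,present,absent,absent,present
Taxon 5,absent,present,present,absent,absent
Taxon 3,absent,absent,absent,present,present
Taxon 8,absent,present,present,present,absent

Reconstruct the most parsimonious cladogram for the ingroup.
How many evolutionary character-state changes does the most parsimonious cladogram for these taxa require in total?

6

Character polarity is set by the outgroup: the derived state is whichever differs from the outgroup's state, so for C2, C4 the derived state is 'absent', and for the remaining characters it is 'present'.
C1: derived state 'present' in Taxon 9 only — an autapomorphy, so it tells us nothing about relationships among taxa.
C2 (derived state 'absent') is unique to Taxon 3 (autapomorphy; uninformative for grouping).
C3 (derived state 'present') is shared by Taxon 5 and Taxon 8 — a synapomorphy uniting that clade.
C4 (state 'absent') occurs in Taxon 5 and Taxon 9 but conflicts with the nesting implied by the other characters — most parsimoniously interpreted as homoplasy.
Only Taxon 3 and Taxon 9 show the derived state 'present' for C5, supporting them as a clade.
Most parsimonious ingroup topology: ((Taxon 9,Taxon 3),(Taxon 5,Taxon 8)).
Changes per character on this tree: C1: 1; C2: 1; C3: 1; C4: 2; C5: 1.
Total = 6.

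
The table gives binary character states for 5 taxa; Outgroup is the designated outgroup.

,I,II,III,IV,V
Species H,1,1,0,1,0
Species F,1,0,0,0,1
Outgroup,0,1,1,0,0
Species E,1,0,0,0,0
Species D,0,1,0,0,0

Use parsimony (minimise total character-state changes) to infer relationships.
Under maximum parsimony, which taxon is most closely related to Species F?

Species E

Character polarity is set by the outgroup: the derived state is whichever differs from the outgroup's state, so for II, III the derived state is '0', and for the remaining characters it is '1'.
I (derived state '1') is shared by Species E, Species F, and Species H — a synapomorphy uniting that clade.
Only Species E and Species F show the derived state '0' for II, supporting them as a clade.
All ingroup taxa share the derived state '0' for III; it defines the ingroup but does not resolve relationships within it.
IV: derived state '1' in Species H only — an autapomorphy, so it tells us nothing about relationships among taxa.
V: derived state '1' in Species F only — an autapomorphy, so it tells us nothing about relationships among taxa.
Most parsimonious ingroup topology: (((Species E,Species F),Species H),Species D).
Species F and Species E form a cherry on this tree, so they are sister taxa.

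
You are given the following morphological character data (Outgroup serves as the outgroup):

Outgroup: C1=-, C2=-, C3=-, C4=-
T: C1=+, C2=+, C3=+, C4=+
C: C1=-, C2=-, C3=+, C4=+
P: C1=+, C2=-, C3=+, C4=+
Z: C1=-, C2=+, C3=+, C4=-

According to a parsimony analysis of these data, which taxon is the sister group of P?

The outgroup has state '-' for every character, so '+' is the derived state throughout.
Only P and T show the derived state '+' for C1, supporting them as a clade.
C2 groups T and Z, which is incompatible with the clades supported by the remaining characters; treating it as convergent (homoplasy) costs fewer steps than any alternative tree.
All ingroup taxa share the derived state '+' for C3; it defines the ingroup but does not resolve relationships within it.
C4 (derived state '+') is shared by C, P, and T — a synapomorphy uniting that clade.
Most parsimonious ingroup topology: (((T,P),C),Z).
P and T form a cherry on this tree, so they are sister taxa.

T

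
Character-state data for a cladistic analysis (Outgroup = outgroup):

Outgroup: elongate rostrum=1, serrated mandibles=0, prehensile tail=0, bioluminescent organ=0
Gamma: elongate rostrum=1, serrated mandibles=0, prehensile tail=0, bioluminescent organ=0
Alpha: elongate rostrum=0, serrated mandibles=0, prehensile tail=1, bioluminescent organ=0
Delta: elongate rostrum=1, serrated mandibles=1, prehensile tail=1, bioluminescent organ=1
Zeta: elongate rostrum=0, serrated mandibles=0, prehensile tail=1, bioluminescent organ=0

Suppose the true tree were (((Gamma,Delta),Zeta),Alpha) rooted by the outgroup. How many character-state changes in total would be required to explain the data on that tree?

6

Map each character onto (((Gamma,Delta),Zeta),Alpha) (rooted by Outgroup) and count the minimum state changes it requires (Fitch parsimony):
elongate rostrum: 2; serrated mandibles: 1; prehensile tail: 2; bioluminescent organ: 1.
Total tree length = 6.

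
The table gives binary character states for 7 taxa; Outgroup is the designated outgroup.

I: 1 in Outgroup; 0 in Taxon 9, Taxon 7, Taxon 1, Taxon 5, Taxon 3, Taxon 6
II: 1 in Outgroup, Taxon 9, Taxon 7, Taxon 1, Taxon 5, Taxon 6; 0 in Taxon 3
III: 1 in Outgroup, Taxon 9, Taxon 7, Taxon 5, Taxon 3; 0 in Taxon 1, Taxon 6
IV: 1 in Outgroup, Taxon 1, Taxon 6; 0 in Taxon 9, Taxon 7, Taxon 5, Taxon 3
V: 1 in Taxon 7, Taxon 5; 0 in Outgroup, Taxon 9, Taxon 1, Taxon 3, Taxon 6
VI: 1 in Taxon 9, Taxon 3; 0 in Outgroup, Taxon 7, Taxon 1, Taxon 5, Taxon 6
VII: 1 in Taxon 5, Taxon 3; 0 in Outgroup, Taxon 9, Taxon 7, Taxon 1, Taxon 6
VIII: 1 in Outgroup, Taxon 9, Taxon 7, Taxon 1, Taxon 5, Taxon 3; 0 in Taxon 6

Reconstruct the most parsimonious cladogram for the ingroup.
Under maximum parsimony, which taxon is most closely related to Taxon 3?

Taxon 9

Character polarity is set by the outgroup: the derived state is whichever differs from the outgroup's state, so for I, II, III, IV, VIII the derived state is '0', and for the remaining characters it is '1'.
I (derived state '0') is shared by all ingroup taxa — unites the whole ingroup.
II: derived state '0' in Taxon 3 only — an autapomorphy, so it tells us nothing about relationships among taxa.
Only Taxon 1 and Taxon 6 show the derived state '0' for III, supporting them as a clade.
Only Taxon 3, Taxon 5, Taxon 7, and Taxon 9 show the derived state '0' for IV, supporting them as a clade.
Only Taxon 5 and Taxon 7 show the derived state '1' for V, supporting them as a clade.
VI (derived state '1') is shared by Taxon 3 and Taxon 9 — a synapomorphy uniting that clade.
VII (state '1') occurs in Taxon 3 and Taxon 5 but conflicts with the nesting implied by the other characters — most parsimoniously interpreted as homoplasy.
VIII: derived state '0' in Taxon 6 only — an autapomorphy, so it tells us nothing about relationships among taxa.
Most parsimonious ingroup topology: (((Taxon 9,Taxon 3),(Taxon 7,Taxon 5)),(Taxon 1,Taxon 6)).
Taxon 3 and Taxon 9 form a cherry on this tree, so they are sister taxa.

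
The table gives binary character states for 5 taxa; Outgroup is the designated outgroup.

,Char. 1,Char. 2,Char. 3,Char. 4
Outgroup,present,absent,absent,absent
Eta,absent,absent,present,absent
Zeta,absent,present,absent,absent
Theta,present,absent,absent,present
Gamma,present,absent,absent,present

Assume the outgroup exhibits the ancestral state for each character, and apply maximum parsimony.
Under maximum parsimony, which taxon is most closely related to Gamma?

Character polarity is set by the outgroup: the derived state is whichever differs from the outgroup's state, so for Char. 1 the derived state is 'absent', and for the remaining characters it is 'present'.
Char. 1 (derived state 'absent') is shared by Eta and Zeta — a synapomorphy uniting that clade.
Char. 2: derived state 'present' in Zeta only — an autapomorphy, so it tells us nothing about relationships among taxa.
Char. 3: derived state 'present' in Eta only — an autapomorphy, so it tells us nothing about relationships among taxa.
Char. 4: derived state 'present' in Gamma and Theta only — synapomorphy for {Gamma, Theta}.
Most parsimonious ingroup topology: ((Eta,Zeta),(Theta,Gamma)).
Gamma and Theta form a cherry on this tree, so they are sister taxa.

Theta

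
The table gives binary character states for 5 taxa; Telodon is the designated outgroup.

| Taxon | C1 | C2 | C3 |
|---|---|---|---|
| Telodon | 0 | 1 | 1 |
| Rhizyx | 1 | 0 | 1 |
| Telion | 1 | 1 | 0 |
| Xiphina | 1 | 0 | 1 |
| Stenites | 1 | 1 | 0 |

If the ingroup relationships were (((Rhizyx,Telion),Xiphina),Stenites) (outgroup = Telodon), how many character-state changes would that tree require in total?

Map each character onto (((Rhizyx,Telion),Xiphina),Stenites) (rooted by Telodon) and count the minimum state changes it requires (Fitch parsimony):
C1: 1; C2: 2; C3: 2.
Total tree length = 5.

5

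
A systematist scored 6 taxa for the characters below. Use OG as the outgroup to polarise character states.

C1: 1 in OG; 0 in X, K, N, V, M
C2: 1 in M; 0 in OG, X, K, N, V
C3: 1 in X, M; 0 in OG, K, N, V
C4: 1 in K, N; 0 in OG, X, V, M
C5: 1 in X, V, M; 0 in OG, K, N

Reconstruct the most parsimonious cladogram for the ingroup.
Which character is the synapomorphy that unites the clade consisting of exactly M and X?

C3

Character polarity is set by the outgroup: the derived state is whichever differs from the outgroup's state, so for C1 the derived state is '0', and for the remaining characters it is '1'.
C1 (derived state '0') is shared by all ingroup taxa — unites the whole ingroup.
C2 (derived state '1') is unique to M (autapomorphy; uninformative for grouping).
C3: derived state '1' in M and X only — synapomorphy for {M, X}.
Only K and N show the derived state '1' for C4, supporting them as a clade.
Only M, V, and X show the derived state '1' for C5, supporting them as a clade.
Most parsimonious ingroup topology: (((X,M),V),(K,N)).
The clade {M, X} is supported by C3: its derived state '1' occurs in exactly those taxa and in no other taxon (including the outgroup).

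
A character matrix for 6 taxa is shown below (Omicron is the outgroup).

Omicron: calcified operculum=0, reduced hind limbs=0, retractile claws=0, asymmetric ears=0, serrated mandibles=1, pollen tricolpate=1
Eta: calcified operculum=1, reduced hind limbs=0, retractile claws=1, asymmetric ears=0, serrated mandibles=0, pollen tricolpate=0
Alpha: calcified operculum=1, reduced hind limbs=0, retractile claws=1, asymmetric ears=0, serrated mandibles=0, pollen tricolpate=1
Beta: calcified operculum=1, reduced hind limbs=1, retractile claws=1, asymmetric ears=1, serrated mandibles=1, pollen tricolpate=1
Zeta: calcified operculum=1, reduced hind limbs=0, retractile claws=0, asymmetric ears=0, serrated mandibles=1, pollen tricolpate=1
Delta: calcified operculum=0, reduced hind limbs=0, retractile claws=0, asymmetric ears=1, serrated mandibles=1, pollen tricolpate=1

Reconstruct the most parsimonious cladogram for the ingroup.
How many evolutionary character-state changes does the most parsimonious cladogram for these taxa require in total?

Character polarity is set by the outgroup: the derived state is whichever differs from the outgroup's state, so for serrated mandibles, pollen tricolpate the derived state is '0', and for the remaining characters it is '1'.
calcified operculum: derived state '1' in Alpha, Beta, Eta, and Zeta only — synapomorphy for {Alpha, Beta, Eta, Zeta}.
reduced hind limbs: derived state '1' in Beta only — an autapomorphy, so it tells us nothing about relationships among taxa.
Only Alpha, Beta, and Eta show the derived state '1' for retractile claws, supporting them as a clade.
asymmetric ears groups Beta and Delta, which is incompatible with the clades supported by the remaining characters; treating it as convergent (homoplasy) costs fewer steps than any alternative tree.
serrated mandibles (derived state '0') is shared by Alpha and Eta — a synapomorphy uniting that clade.
pollen tricolpate: derived state '0' in Eta only — an autapomorphy, so it tells us nothing about relationships among taxa.
Most parsimonious ingroup topology: ((((Eta,Alpha),Beta),Zeta),Delta).
Changes per character on this tree: calcified operculum: 1; reduced hind limbs: 1; retractile claws: 1; asymmetric ears: 2; serrated mandibles: 1; pollen tricolpate: 1.
Total = 7.

7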